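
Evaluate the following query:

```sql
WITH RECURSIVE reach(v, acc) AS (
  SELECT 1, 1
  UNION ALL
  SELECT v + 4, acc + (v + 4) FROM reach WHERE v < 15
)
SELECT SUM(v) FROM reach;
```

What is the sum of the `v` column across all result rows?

45

Base: v=1, acc=1.
Iteration 1: 1 < 15 holds -> v = 1 + 4 = 5, acc = 1 + 5 = 6.
Iteration 2: 5 < 15 holds -> v = 5 + 4 = 9, acc = 6 + 9 = 15.
Iteration 3: 9 < 15 holds -> v = 9 + 4 = 13, acc = 15 + 13 = 28.
Iteration 4: 13 < 15 holds -> v = 13 + 4 = 17, acc = 28 + 17 = 45.
Iteration 5: 17 < 15 fails; recursion stops.
SUM(v) = 1 + 5 + 9 + 13 + 17 = 45.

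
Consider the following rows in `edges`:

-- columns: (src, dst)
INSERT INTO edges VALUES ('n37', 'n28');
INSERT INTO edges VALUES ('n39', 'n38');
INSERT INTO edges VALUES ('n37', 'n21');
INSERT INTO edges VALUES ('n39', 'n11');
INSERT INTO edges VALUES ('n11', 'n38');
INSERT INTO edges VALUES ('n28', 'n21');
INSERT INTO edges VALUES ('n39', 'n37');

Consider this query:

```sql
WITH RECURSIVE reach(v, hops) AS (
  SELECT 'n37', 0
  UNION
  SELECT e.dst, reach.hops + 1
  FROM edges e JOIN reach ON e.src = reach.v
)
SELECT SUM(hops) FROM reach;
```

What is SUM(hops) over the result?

4

Base: (n37, hops=0).
Iteration 1: edges from {n37} -> (n21, hops=1), (n28, hops=1).
Iteration 2: edges from {n21,n28} -> (n21, hops=2).
Iteration 3: no outgoing edges from {n21}; recursion stops.
SUM(hops) = 0 + 1 + 1 + 2 = 4.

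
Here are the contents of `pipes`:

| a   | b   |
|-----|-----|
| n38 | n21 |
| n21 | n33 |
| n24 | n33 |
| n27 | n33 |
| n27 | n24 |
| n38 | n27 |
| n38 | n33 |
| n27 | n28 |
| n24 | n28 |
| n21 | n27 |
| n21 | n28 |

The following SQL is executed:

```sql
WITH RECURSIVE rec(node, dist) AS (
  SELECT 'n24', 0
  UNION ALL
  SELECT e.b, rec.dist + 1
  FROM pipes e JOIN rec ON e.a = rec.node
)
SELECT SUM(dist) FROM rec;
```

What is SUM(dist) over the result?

2

Base: (n24, dist=0).
Iteration 1: edges from {n24} -> (n28, dist=1), (n33, dist=1).
Iteration 2: no outgoing edges from {n28,n33}; recursion stops.
SUM(dist) = 0 + 1 + 1 = 2.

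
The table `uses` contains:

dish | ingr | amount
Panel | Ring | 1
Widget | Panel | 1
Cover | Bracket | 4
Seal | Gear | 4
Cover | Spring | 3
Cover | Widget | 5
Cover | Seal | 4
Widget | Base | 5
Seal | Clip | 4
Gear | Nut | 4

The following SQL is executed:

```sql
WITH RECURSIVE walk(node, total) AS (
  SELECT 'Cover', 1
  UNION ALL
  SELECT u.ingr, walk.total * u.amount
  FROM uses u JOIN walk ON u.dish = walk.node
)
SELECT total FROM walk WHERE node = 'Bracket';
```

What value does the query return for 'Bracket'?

Base: (Cover, total=1).
Iteration 1: components of {Cover} -> Bracket = 1*4 = 4, Seal = 1*4 = 4, Spring = 1*3 = 3, Widget = 1*5 = 5.
Iteration 2: components of {Bracket,Seal,Spring,Widget} -> Base = 5*5 = 25, Clip = 4*4 = 16, Gear = 4*4 = 16, Panel = 5*1 = 5.
Iteration 3: components of {Base,Clip,Gear,Panel} -> Nut = 16*4 = 64, Ring = 5*1 = 5.
Iteration 4: no further components; recursion stops.

4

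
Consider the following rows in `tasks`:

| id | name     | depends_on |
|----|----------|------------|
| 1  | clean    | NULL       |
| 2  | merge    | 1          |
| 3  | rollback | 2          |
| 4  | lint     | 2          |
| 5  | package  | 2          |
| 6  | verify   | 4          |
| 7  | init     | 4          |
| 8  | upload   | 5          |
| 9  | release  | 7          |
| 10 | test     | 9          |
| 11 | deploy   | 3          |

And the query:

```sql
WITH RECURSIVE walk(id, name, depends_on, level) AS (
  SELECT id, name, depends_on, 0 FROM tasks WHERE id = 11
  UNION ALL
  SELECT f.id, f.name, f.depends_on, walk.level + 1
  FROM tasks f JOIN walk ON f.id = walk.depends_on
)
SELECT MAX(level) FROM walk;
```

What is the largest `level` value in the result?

3

Base: id=11 (deploy), depends_on=3, level 0.
Iteration 1: join on id=3 -> rollback (id 3, depends_on=2, level 1).
Iteration 2: join on id=2 -> merge (id 2, depends_on=1, level 2).
Iteration 3: join on id=1 -> clean (id 1, depends_on=NULL, level 3).
Iteration 4: depends_on is NULL; no match; recursion stops.
level values: 0, 1, 2, 3; the maximum is 3.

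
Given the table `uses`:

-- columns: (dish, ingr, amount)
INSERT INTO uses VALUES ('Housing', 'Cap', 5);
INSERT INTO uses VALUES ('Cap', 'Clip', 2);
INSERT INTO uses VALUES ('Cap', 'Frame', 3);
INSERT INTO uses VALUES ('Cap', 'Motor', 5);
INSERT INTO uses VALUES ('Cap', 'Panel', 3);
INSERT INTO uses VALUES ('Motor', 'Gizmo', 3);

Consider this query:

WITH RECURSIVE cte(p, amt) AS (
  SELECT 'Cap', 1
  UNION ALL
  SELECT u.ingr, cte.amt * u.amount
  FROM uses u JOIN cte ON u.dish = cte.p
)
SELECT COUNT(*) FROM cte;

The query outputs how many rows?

Base: (Cap, amt=1).
Iteration 1: components of {Cap} -> Clip = 1*2 = 2, Frame = 1*3 = 3, Motor = 1*5 = 5, Panel = 1*3 = 3.
Iteration 2: components of {Clip,Frame,Motor,Panel} -> Gizmo = 5*3 = 15.
Iteration 3: no further components; recursion stops.
Total rows emitted: 6.

6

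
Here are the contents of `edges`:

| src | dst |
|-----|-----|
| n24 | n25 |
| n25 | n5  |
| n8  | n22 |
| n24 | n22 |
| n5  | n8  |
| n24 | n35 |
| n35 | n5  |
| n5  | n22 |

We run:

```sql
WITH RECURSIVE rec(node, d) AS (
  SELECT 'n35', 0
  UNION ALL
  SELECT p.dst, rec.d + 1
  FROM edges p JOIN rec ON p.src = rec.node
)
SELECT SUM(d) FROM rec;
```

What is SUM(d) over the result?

8

Base: (n35, d=0).
Iteration 1: edges from {n35} -> (n5, d=1).
Iteration 2: edges from {n5} -> (n22, d=2), (n8, d=2).
Iteration 3: edges from {n22,n8} -> (n22, d=3).
Iteration 4: no outgoing edges from {n22}; recursion stops.
SUM(d) = 0 + 1 + 2 + 2 + 3 = 8.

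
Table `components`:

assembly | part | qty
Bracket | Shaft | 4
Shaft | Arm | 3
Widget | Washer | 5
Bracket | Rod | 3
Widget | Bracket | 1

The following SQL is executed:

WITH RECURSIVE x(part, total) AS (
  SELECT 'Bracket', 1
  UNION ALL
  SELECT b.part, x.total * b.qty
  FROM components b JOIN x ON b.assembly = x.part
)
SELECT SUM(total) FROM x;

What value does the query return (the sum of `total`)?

Base: (Bracket, total=1).
Iteration 1: components of {Bracket} -> Rod = 1*3 = 3, Shaft = 1*4 = 4.
Iteration 2: components of {Rod,Shaft} -> Arm = 4*3 = 12.
Iteration 3: no further components; recursion stops.
SUM(total) = 1 + 4 + 3 + 12 = 20.

20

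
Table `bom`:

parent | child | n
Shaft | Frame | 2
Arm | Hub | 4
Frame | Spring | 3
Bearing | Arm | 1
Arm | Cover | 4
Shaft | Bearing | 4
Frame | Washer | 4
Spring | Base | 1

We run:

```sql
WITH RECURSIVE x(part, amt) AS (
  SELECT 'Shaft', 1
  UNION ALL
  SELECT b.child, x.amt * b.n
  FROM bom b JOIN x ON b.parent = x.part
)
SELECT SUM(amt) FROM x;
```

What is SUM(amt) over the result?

63

Base: (Shaft, amt=1).
Iteration 1: components of {Shaft} -> Bearing = 1*4 = 4, Frame = 1*2 = 2.
Iteration 2: components of {Bearing,Frame} -> Arm = 4*1 = 4, Spring = 2*3 = 6, Washer = 2*4 = 8.
Iteration 3: components of {Arm,Spring,Washer} -> Base = 6*1 = 6, Cover = 4*4 = 16, Hub = 4*4 = 16.
Iteration 4: no further components; recursion stops.
SUM(amt) = 1 + 4 + 2 + 4 + 6 + 8 + 16 + 16 + 6 = 63.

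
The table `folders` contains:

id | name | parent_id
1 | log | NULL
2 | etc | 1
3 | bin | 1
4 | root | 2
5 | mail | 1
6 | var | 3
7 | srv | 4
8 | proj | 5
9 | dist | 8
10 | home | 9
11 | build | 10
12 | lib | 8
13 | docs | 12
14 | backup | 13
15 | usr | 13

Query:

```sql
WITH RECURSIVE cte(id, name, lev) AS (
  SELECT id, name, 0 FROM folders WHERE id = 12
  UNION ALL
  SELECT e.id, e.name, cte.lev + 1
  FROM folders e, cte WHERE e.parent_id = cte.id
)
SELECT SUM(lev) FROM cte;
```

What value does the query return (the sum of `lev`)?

5

Base: id=12 (lib) at lev 0.
Iteration 1: rows with parent_id in {12} -> docs (id 13, lev 1).
Iteration 2: rows with parent_id in {13} -> backup (id 14, lev 2), usr (id 15, lev 2).
Iteration 3: no rows with parent_id in {14,15}; recursion stops.
SUM(lev) = 0 + 1 + 2 + 2 = 5.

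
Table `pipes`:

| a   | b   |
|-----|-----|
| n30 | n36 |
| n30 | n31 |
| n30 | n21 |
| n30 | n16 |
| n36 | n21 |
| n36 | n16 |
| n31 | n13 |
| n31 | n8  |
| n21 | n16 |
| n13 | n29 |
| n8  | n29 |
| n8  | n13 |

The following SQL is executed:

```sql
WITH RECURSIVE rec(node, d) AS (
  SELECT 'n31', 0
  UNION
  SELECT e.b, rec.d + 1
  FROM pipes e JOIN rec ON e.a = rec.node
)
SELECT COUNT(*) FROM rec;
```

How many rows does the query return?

6

Base: (n31, d=0).
Iteration 1: edges from {n31} -> (n13, d=1), (n8, d=1).
Iteration 2: edges from {n13,n8} -> (n13, d=2), (n29, d=2). [UNION drops 1 duplicate row(s)]
Iteration 3: edges from {n13,n29} -> (n29, d=3).
Iteration 4: no outgoing edges from {n29}; recursion stops.
Total rows emitted: 6.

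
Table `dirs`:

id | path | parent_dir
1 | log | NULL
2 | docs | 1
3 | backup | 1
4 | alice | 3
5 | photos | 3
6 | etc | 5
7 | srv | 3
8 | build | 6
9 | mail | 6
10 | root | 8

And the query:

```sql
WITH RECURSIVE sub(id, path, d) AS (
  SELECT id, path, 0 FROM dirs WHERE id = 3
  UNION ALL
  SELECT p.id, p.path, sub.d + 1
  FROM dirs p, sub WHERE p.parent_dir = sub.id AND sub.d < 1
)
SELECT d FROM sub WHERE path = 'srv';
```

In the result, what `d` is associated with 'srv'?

1

Base: id=3 (backup) at d 0.
Iteration 1: rows with parent_dir in {3} -> alice (id 4, d 1), photos (id 5, d 1), srv (id 7, d 1).
Iteration 2: d < 1 fails for all current rows; recursion stops.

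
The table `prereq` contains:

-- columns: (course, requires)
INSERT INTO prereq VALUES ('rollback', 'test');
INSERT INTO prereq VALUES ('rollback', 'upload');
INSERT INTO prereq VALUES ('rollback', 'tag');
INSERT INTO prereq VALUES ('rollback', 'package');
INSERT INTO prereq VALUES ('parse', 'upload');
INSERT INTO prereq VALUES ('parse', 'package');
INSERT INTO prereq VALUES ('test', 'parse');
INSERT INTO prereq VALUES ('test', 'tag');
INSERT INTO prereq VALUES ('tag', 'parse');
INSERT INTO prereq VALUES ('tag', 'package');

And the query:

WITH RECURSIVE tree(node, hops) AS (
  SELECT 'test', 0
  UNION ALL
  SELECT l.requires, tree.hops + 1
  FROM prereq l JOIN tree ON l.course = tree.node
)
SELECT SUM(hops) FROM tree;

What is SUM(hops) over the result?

Base: (test, hops=0).
Iteration 1: edges from {test} -> (parse, hops=1), (tag, hops=1).
Iteration 2: edges from {parse,tag} -> (package, hops=2) x2, (parse, hops=2), (upload, hops=2). [UNION ALL keeps all 4 new rows, including repeats]
Iteration 3: edges from {package,parse,upload} -> (package, hops=3), (upload, hops=3).
Iteration 4: no outgoing edges from {package,upload}; recursion stops.
SUM(hops) = 0 + 1 + 1 + 2 + 2 + 2 + 2 + 3 + 3 = 16.

16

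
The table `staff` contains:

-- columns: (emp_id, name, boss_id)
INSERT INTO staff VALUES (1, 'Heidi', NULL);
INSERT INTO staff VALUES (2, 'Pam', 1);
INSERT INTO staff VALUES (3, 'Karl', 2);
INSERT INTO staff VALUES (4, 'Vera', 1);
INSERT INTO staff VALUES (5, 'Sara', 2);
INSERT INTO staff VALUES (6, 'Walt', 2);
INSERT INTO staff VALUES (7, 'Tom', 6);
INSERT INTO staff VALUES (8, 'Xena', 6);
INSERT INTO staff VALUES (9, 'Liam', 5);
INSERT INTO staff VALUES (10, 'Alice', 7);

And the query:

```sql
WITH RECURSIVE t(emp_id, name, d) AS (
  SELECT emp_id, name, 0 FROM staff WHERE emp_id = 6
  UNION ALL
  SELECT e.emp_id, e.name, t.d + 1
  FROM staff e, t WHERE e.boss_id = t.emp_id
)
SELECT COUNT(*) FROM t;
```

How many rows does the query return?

Base: emp_id=6 (Walt) at d 0.
Iteration 1: rows with boss_id in {6} -> Tom (id 7, d 1), Xena (id 8, d 1).
Iteration 2: rows with boss_id in {7,8} -> Alice (id 10, d 2).
Iteration 3: no rows with boss_id in {10}; recursion stops.
Total rows emitted: 4.

4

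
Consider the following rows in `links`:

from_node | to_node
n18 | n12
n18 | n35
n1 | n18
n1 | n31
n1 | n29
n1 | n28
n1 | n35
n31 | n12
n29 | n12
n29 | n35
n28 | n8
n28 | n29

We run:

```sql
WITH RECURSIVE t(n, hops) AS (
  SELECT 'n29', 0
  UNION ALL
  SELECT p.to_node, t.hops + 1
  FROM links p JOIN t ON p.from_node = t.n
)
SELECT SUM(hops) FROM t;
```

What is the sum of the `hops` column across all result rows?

Base: (n29, hops=0).
Iteration 1: edges from {n29} -> (n12, hops=1), (n35, hops=1).
Iteration 2: no outgoing edges from {n12,n35}; recursion stops.
SUM(hops) = 0 + 1 + 1 = 2.

2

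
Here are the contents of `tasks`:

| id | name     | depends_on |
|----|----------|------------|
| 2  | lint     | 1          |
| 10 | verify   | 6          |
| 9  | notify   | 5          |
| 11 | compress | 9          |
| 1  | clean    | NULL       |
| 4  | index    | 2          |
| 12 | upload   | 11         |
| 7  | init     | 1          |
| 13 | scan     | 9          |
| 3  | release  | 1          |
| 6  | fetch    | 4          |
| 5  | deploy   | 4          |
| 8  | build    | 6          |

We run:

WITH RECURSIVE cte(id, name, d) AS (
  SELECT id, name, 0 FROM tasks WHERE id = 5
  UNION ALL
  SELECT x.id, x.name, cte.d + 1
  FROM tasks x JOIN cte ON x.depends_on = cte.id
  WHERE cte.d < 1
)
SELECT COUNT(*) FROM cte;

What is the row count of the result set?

Base: id=5 (deploy) at d 0.
Iteration 1: rows with depends_on in {5} -> notify (id 9, d 1).
Iteration 2: d < 1 fails for all current rows; recursion stops.
Total rows emitted: 2.

2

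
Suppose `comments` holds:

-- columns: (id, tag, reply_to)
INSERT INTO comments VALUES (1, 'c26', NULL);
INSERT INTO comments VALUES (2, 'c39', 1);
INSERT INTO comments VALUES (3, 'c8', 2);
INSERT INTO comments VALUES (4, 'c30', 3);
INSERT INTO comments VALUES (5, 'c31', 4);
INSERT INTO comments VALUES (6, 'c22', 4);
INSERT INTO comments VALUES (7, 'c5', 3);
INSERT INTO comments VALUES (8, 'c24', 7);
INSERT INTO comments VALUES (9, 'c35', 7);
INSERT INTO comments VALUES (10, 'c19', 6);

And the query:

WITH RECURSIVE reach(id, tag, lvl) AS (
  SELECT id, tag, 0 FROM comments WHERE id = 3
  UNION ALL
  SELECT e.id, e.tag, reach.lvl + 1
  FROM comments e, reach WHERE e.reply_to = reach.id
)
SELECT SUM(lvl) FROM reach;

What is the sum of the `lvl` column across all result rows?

Base: id=3 (c8) at lvl 0.
Iteration 1: rows with reply_to in {3} -> c30 (id 4, lvl 1), c5 (id 7, lvl 1).
Iteration 2: rows with reply_to in {4,7} -> c31 (id 5, lvl 2), c22 (id 6, lvl 2), c24 (id 8, lvl 2), c35 (id 9, lvl 2).
Iteration 3: rows with reply_to in {5,6,8,9} -> c19 (id 10, lvl 3).
Iteration 4: no rows with reply_to in {10}; recursion stops.
SUM(lvl) = 0 + 1 + 1 + 2 + 2 + 2 + 2 + 3 = 13.

13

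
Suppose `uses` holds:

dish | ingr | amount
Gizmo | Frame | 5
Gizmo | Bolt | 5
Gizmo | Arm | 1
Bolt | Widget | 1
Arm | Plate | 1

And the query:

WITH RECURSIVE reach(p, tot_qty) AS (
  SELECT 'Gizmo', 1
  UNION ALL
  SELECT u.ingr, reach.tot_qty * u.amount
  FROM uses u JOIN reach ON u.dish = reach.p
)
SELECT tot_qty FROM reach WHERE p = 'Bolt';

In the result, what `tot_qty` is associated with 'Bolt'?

Base: (Gizmo, tot_qty=1).
Iteration 1: components of {Gizmo} -> Arm = 1*1 = 1, Bolt = 1*5 = 5, Frame = 1*5 = 5.
Iteration 2: components of {Arm,Bolt,Frame} -> Plate = 1*1 = 1, Widget = 5*1 = 5.
Iteration 3: no further components; recursion stops.

5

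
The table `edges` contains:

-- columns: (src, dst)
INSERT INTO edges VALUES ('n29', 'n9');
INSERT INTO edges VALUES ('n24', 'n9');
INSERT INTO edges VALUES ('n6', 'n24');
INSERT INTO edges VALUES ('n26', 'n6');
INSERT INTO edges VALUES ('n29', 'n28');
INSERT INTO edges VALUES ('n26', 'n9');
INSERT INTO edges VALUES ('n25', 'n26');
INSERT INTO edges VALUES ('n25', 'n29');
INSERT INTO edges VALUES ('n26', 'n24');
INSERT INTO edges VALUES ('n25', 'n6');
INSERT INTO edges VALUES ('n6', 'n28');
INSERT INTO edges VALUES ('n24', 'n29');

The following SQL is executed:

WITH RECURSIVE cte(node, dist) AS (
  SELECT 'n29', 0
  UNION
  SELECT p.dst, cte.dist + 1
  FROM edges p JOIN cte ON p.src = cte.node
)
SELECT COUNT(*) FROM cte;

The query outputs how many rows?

3

Base: (n29, dist=0).
Iteration 1: edges from {n29} -> (n28, dist=1), (n9, dist=1).
Iteration 2: no outgoing edges from {n28,n9}; recursion stops.
Total rows emitted: 3.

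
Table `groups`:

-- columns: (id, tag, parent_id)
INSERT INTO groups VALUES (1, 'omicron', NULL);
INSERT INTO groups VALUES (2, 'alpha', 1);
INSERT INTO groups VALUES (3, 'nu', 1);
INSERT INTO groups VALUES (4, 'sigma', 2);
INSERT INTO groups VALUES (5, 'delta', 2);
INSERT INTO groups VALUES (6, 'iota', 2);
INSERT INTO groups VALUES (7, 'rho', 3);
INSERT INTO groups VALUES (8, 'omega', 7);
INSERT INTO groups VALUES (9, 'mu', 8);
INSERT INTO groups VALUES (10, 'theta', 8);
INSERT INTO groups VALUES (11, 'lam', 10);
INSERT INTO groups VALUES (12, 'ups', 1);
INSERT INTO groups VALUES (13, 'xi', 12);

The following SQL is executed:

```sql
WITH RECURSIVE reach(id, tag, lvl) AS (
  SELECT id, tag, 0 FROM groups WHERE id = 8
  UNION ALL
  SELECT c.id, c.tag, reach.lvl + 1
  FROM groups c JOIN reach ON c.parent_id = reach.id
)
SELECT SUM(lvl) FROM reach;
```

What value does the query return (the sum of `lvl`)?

Base: id=8 (omega) at lvl 0.
Iteration 1: rows with parent_id in {8} -> mu (id 9, lvl 1), theta (id 10, lvl 1).
Iteration 2: rows with parent_id in {9,10} -> lam (id 11, lvl 2).
Iteration 3: no rows with parent_id in {11}; recursion stops.
SUM(lvl) = 0 + 1 + 1 + 2 = 4.

4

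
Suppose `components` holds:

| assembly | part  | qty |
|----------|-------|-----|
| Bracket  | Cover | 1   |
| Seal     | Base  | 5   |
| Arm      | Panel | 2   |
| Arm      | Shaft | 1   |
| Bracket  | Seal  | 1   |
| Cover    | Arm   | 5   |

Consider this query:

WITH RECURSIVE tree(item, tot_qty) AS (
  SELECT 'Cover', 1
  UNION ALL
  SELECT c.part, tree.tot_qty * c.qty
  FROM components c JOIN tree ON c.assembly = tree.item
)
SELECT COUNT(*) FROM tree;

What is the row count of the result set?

4

Base: (Cover, tot_qty=1).
Iteration 1: components of {Cover} -> Arm = 1*5 = 5.
Iteration 2: components of {Arm} -> Panel = 5*2 = 10, Shaft = 5*1 = 5.
Iteration 3: no further components; recursion stops.
Total rows emitted: 4.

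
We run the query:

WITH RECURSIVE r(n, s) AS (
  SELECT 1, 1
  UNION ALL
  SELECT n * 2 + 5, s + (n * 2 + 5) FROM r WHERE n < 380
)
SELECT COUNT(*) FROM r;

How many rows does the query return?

8

Base: n=1, s=1.
Iteration 1: 1 < 380 holds -> n = 1 * 2 + 5 = 7, s = 1 + 7 = 8.
Iteration 2: 7 < 380 holds -> n = 7 * 2 + 5 = 19, s = 8 + 19 = 27.
Iteration 3: 19 < 380 holds -> n = 19 * 2 + 5 = 43, s = 27 + 43 = 70.
Iteration 4: 43 < 380 holds -> n = 43 * 2 + 5 = 91, s = 70 + 91 = 161.
Iteration 5: 91 < 380 holds -> n = 91 * 2 + 5 = 187, s = 161 + 187 = 348.
Iteration 6: 187 < 380 holds -> n = 187 * 2 + 5 = 379, s = 348 + 379 = 727.
Iteration 7: 379 < 380 holds -> n = 379 * 2 + 5 = 763, s = 727 + 763 = 1490.
Iteration 8: 763 < 380 fails; recursion stops.
Total rows emitted: 8.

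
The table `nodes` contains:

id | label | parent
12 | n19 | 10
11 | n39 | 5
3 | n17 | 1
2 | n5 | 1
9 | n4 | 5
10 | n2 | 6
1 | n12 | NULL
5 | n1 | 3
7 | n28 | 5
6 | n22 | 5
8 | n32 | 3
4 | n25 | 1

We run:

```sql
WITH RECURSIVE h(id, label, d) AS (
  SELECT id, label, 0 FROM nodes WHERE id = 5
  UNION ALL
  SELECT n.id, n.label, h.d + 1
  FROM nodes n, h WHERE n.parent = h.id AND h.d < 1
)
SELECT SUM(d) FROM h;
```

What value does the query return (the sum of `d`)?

Base: id=5 (n1) at d 0.
Iteration 1: rows with parent in {5} -> n22 (id 6, d 1), n28 (id 7, d 1), n4 (id 9, d 1), n39 (id 11, d 1).
Iteration 2: d < 1 fails for all current rows; recursion stops.
SUM(d) = 0 + 1 + 1 + 1 + 1 = 4.

4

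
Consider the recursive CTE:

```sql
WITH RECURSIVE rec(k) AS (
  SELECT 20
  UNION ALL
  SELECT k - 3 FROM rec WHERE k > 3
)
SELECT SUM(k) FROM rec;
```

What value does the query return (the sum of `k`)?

Base: k=20.
Iteration 1: 20 > 3 holds -> k = 20 - 3 = 17.
Iteration 2: 17 > 3 holds -> k = 17 - 3 = 14.
Iteration 3: 14 > 3 holds -> k = 14 - 3 = 11.
Iteration 4: 11 > 3 holds -> k = 11 - 3 = 8.
Iteration 5: 8 > 3 holds -> k = 8 - 3 = 5.
Iteration 6: 5 > 3 holds -> k = 5 - 3 = 2.
Iteration 7: 2 > 3 fails; recursion stops.
SUM(k) = 20 + 17 + 14 + 11 + 8 + 5 + 2 = 77.

77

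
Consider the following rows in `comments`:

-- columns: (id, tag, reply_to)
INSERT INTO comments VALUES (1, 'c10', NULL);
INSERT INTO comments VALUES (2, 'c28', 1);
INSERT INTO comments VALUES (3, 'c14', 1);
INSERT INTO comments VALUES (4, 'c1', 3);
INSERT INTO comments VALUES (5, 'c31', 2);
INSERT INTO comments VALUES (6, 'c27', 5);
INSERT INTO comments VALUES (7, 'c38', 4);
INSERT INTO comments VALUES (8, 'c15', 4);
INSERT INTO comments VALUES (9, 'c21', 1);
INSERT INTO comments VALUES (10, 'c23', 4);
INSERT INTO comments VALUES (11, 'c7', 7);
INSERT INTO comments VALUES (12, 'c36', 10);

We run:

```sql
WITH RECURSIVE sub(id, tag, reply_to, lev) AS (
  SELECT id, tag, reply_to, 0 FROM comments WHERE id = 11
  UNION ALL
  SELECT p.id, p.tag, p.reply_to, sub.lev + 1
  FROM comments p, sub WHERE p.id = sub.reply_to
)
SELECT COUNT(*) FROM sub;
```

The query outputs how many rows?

5

Base: id=11 (c7), reply_to=7, lev 0.
Iteration 1: join on id=7 -> c38 (id 7, reply_to=4, lev 1).
Iteration 2: join on id=4 -> c1 (id 4, reply_to=3, lev 2).
Iteration 3: join on id=3 -> c14 (id 3, reply_to=1, lev 3).
Iteration 4: join on id=1 -> c10 (id 1, reply_to=NULL, lev 4).
Iteration 5: reply_to is NULL; no match; recursion stops.
Total rows emitted: 5.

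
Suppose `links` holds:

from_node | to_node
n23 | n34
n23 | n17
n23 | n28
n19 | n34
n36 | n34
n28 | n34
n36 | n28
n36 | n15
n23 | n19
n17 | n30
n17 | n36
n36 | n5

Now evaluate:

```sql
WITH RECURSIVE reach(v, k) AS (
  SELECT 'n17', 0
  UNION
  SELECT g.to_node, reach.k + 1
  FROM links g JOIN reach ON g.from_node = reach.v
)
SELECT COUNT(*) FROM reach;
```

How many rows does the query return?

8

Base: (n17, k=0).
Iteration 1: edges from {n17} -> (n30, k=1), (n36, k=1).
Iteration 2: edges from {n30,n36} -> (n15, k=2), (n28, k=2), (n34, k=2), (n5, k=2).
Iteration 3: edges from {n15,n28,n34,n5} -> (n34, k=3).
Iteration 4: no outgoing edges from {n34}; recursion stops.
Total rows emitted: 8.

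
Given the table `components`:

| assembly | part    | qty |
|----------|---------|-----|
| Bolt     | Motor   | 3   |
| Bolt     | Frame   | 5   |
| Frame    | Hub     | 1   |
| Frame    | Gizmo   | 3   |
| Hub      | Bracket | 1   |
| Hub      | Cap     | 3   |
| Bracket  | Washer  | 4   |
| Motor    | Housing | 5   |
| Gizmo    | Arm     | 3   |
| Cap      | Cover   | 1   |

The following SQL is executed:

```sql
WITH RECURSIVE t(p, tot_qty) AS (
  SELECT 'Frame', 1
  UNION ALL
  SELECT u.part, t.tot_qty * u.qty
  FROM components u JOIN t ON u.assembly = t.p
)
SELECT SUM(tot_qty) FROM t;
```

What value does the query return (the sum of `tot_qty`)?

25

Base: (Frame, tot_qty=1).
Iteration 1: components of {Frame} -> Gizmo = 1*3 = 3, Hub = 1*1 = 1.
Iteration 2: components of {Gizmo,Hub} -> Arm = 3*3 = 9, Bracket = 1*1 = 1, Cap = 1*3 = 3.
Iteration 3: components of {Arm,Bracket,Cap} -> Cover = 3*1 = 3, Washer = 1*4 = 4.
Iteration 4: no further components; recursion stops.
SUM(tot_qty) = 1 + 1 + 3 + 1 + 3 + 9 + 4 + 3 = 25.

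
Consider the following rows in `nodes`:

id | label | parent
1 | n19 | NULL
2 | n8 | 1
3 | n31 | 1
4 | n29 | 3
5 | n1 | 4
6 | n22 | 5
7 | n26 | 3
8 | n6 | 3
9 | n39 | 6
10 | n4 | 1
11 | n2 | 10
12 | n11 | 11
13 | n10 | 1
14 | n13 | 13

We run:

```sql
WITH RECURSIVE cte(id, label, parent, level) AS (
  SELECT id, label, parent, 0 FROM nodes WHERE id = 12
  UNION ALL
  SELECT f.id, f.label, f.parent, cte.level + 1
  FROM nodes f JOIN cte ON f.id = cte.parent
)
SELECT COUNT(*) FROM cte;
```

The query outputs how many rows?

Base: id=12 (n11), parent=11, level 0.
Iteration 1: join on id=11 -> n2 (id 11, parent=10, level 1).
Iteration 2: join on id=10 -> n4 (id 10, parent=1, level 2).
Iteration 3: join on id=1 -> n19 (id 1, parent=NULL, level 3).
Iteration 4: parent is NULL; no match; recursion stops.
Total rows emitted: 4.

4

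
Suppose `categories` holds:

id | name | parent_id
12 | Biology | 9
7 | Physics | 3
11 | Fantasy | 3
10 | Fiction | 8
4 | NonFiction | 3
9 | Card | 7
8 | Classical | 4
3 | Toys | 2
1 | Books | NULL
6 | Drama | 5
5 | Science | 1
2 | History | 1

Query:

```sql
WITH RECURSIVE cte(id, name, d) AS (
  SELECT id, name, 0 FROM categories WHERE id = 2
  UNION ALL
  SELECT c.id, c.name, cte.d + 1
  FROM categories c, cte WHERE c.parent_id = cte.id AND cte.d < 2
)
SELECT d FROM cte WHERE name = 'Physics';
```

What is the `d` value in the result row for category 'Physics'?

2

Base: id=2 (History) at d 0.
Iteration 1: rows with parent_id in {2} -> Toys (id 3, d 1).
Iteration 2: rows with parent_id in {3} -> NonFiction (id 4, d 2), Physics (id 7, d 2), Fantasy (id 11, d 2).
Iteration 3: d < 2 fails for all current rows; recursion stops.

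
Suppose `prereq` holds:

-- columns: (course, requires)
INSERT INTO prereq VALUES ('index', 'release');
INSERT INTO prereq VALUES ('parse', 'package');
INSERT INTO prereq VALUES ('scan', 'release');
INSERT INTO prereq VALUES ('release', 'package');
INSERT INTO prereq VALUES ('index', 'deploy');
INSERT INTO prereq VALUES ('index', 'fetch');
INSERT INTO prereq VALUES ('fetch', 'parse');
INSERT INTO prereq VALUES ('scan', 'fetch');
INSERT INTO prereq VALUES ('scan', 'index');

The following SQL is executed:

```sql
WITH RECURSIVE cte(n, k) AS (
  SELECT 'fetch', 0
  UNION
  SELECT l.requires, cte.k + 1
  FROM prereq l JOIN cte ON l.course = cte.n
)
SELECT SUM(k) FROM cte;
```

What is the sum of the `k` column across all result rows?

Base: (fetch, k=0).
Iteration 1: edges from {fetch} -> (parse, k=1).
Iteration 2: edges from {parse} -> (package, k=2).
Iteration 3: no outgoing edges from {package}; recursion stops.
SUM(k) = 0 + 1 + 2 = 3.

3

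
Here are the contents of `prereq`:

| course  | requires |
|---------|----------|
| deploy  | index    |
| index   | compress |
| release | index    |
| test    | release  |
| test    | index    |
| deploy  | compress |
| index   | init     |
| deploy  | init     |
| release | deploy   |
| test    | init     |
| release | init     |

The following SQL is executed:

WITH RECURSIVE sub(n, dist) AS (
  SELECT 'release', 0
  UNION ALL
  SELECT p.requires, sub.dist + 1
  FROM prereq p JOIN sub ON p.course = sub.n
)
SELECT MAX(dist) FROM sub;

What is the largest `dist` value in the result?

3

Base: (release, dist=0).
Iteration 1: edges from {release} -> (deploy, dist=1), (index, dist=1), (init, dist=1).
Iteration 2: edges from {deploy,index,init} -> (compress, dist=2) x2, (index, dist=2), (init, dist=2) x2. [UNION ALL keeps all 5 new rows, including repeats]
Iteration 3: edges from {compress,index,init} -> (compress, dist=3), (init, dist=3).
Iteration 4: no outgoing edges from {compress,init}; recursion stops.
dist values: 0, 1, 1, 1, 2, 2, 2, 2, 2, 3, 3; the maximum is 3.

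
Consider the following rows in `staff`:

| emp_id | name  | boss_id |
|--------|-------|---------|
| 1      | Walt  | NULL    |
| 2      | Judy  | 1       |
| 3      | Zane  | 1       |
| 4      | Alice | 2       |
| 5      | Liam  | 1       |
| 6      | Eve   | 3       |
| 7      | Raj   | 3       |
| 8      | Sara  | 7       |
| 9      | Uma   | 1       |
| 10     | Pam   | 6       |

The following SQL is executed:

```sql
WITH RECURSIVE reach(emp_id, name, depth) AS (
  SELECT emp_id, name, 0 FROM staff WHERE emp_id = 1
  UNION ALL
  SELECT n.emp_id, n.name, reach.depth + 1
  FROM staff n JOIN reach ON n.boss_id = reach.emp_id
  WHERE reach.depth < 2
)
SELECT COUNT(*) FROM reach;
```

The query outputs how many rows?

Base: emp_id=1 (Walt) at depth 0.
Iteration 1: rows with boss_id in {1} -> Judy (id 2, depth 1), Zane (id 3, depth 1), Liam (id 5, depth 1), Uma (id 9, depth 1).
Iteration 2: rows with boss_id in {2,3,5,9} -> Alice (id 4, depth 2), Eve (id 6, depth 2), Raj (id 7, depth 2).
Iteration 3: depth < 2 fails for all current rows; recursion stops.
Total rows emitted: 8.

8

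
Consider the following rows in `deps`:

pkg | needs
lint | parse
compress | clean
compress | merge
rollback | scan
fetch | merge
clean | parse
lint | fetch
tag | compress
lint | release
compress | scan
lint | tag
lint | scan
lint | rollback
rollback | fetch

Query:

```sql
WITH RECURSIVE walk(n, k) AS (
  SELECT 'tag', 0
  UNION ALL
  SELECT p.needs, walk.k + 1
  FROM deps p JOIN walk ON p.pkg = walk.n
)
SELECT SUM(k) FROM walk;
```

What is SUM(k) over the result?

10

Base: (tag, k=0).
Iteration 1: edges from {tag} -> (compress, k=1).
Iteration 2: edges from {compress} -> (clean, k=2), (merge, k=2), (scan, k=2).
Iteration 3: edges from {clean,merge,scan} -> (parse, k=3).
Iteration 4: no outgoing edges from {parse}; recursion stops.
SUM(k) = 0 + 1 + 2 + 2 + 2 + 3 = 10.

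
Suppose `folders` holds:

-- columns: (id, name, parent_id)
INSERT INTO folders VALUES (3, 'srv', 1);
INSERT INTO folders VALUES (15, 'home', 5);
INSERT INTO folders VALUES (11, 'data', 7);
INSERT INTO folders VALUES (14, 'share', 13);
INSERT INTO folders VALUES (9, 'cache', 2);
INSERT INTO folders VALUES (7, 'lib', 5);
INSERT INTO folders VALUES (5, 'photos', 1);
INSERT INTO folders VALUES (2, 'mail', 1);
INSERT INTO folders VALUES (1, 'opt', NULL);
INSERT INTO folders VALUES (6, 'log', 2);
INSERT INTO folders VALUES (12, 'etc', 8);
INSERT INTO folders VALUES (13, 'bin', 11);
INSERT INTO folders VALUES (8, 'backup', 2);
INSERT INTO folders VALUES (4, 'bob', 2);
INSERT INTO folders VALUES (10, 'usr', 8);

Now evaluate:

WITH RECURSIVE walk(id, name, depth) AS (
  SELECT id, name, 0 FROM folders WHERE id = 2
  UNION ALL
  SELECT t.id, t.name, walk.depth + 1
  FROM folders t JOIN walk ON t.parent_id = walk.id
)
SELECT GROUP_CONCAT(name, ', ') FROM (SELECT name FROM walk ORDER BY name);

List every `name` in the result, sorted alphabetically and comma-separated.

Base: id=2 (mail) at depth 0.
Iteration 1: rows with parent_id in {2} -> bob (id 4, depth 1), log (id 6, depth 1), backup (id 8, depth 1), cache (id 9, depth 1).
Iteration 2: rows with parent_id in {4,6,8,9} -> usr (id 10, depth 2), etc (id 12, depth 2).
Iteration 3: no rows with parent_id in {10,12}; recursion stops.

backup, bob, cache, etc, log, mail, usr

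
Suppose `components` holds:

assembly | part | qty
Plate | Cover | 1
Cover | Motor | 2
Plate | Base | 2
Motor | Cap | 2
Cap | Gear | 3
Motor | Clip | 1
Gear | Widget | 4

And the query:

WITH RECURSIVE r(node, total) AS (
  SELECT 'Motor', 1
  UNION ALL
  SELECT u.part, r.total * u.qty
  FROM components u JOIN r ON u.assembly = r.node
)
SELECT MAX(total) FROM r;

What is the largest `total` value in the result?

24

Base: (Motor, total=1).
Iteration 1: components of {Motor} -> Cap = 1*2 = 2, Clip = 1*1 = 1.
Iteration 2: components of {Cap,Clip} -> Gear = 2*3 = 6.
Iteration 3: components of {Gear} -> Widget = 6*4 = 24.
Iteration 4: no further components; recursion stops.
total values: 1, 2, 1, 6, 24; the maximum is 24.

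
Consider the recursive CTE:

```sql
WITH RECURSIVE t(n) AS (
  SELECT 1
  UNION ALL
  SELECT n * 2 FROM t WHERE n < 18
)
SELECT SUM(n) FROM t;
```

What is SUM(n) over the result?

Base: n=1.
Iteration 1: 1 < 18 holds -> n = 1 * 2 = 2.
Iteration 2: 2 < 18 holds -> n = 2 * 2 = 4.
Iteration 3: 4 < 18 holds -> n = 4 * 2 = 8.
Iteration 4: 8 < 18 holds -> n = 8 * 2 = 16.
Iteration 5: 16 < 18 holds -> n = 16 * 2 = 32.
Iteration 6: 32 < 18 fails; recursion stops.
SUM(n) = 1 + 2 + 4 + 8 + 16 + 32 = 63.

63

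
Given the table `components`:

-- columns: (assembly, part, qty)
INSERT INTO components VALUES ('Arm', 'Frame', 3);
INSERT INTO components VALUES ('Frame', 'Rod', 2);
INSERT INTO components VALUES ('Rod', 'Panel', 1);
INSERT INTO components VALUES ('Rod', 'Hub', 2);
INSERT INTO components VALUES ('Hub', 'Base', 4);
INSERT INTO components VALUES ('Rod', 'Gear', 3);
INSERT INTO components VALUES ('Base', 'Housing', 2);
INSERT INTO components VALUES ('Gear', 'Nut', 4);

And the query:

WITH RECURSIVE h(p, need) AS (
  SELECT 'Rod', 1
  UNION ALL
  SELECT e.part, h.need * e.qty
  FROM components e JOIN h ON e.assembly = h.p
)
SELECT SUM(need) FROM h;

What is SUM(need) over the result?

Base: (Rod, need=1).
Iteration 1: components of {Rod} -> Gear = 1*3 = 3, Hub = 1*2 = 2, Panel = 1*1 = 1.
Iteration 2: components of {Gear,Hub,Panel} -> Base = 2*4 = 8, Nut = 3*4 = 12.
Iteration 3: components of {Base,Nut} -> Housing = 8*2 = 16.
Iteration 4: no further components; recursion stops.
SUM(need) = 1 + 1 + 2 + 3 + 8 + 12 + 16 = 43.

43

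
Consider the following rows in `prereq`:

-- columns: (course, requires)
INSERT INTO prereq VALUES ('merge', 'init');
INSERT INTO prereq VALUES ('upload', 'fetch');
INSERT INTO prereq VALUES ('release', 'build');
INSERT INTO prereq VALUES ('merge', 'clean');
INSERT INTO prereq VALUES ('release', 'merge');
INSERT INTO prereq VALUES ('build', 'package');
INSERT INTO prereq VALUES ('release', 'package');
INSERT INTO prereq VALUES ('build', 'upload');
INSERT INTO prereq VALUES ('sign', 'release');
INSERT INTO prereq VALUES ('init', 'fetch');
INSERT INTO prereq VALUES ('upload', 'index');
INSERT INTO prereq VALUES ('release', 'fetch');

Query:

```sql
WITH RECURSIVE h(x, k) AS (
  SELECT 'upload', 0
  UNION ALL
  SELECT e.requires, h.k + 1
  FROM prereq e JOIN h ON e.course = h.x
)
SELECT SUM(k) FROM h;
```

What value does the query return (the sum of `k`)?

Base: (upload, k=0).
Iteration 1: edges from {upload} -> (fetch, k=1), (index, k=1).
Iteration 2: no outgoing edges from {fetch,index}; recursion stops.
SUM(k) = 0 + 1 + 1 = 2.

2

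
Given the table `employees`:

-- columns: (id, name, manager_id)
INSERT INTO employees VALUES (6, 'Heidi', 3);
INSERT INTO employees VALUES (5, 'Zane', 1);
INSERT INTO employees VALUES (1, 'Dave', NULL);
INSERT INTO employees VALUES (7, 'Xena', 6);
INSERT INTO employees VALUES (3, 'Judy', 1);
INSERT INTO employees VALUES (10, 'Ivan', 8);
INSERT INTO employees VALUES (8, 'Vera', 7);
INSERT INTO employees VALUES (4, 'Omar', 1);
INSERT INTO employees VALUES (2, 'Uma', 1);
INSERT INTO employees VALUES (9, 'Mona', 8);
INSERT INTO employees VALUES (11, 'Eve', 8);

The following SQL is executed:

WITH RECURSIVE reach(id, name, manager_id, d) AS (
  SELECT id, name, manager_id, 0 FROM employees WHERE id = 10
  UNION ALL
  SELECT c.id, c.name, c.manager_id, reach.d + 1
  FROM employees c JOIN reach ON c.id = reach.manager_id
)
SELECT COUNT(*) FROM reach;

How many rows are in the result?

6

Base: id=10 (Ivan), manager_id=8, d 0.
Iteration 1: join on id=8 -> Vera (id 8, manager_id=7, d 1).
Iteration 2: join on id=7 -> Xena (id 7, manager_id=6, d 2).
Iteration 3: join on id=6 -> Heidi (id 6, manager_id=3, d 3).
Iteration 4: join on id=3 -> Judy (id 3, manager_id=1, d 4).
Iteration 5: join on id=1 -> Dave (id 1, manager_id=NULL, d 5).
Iteration 6: manager_id is NULL; no match; recursion stops.
Total rows emitted: 6.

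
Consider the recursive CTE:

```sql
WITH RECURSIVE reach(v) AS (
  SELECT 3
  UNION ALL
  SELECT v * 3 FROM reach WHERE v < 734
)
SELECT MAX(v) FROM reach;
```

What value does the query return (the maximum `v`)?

Base: v=3.
Iteration 1: 3 < 734 holds -> v = 3 * 3 = 9.
Iteration 2: 9 < 734 holds -> v = 9 * 3 = 27.
Iteration 3: 27 < 734 holds -> v = 27 * 3 = 81.
Iteration 4: 81 < 734 holds -> v = 81 * 3 = 243.
Iteration 5: 243 < 734 holds -> v = 243 * 3 = 729.
Iteration 6: 729 < 734 holds -> v = 729 * 3 = 2187.
Iteration 7: 2187 < 734 fails; recursion stops.
v values: 3, 9, 27, 81, 243, 729, 2187; the maximum is 2187.

2187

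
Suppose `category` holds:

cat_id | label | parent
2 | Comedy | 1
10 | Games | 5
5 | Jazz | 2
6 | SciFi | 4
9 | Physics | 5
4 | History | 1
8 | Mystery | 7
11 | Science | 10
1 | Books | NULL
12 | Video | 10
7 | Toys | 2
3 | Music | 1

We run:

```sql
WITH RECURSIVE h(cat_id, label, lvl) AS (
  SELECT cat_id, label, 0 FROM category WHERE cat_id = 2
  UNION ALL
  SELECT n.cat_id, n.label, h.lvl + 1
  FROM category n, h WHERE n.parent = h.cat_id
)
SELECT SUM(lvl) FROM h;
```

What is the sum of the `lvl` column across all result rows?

Base: cat_id=2 (Comedy) at lvl 0.
Iteration 1: rows with parent in {2} -> Jazz (id 5, lvl 1), Toys (id 7, lvl 1).
Iteration 2: rows with parent in {5,7} -> Mystery (id 8, lvl 2), Physics (id 9, lvl 2), Games (id 10, lvl 2).
Iteration 3: rows with parent in {8,9,10} -> Science (id 11, lvl 3), Video (id 12, lvl 3).
Iteration 4: no rows with parent in {11,12}; recursion stops.
SUM(lvl) = 0 + 1 + 1 + 2 + 2 + 2 + 3 + 3 = 14.

14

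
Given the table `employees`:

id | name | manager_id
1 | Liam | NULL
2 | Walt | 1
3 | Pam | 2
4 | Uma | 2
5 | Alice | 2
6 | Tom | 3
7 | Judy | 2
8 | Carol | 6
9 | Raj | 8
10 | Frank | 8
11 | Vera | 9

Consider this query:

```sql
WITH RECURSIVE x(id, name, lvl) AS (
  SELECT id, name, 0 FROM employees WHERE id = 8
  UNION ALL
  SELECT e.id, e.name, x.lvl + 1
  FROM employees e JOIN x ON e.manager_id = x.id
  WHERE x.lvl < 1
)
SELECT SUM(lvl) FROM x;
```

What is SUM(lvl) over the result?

Base: id=8 (Carol) at lvl 0.
Iteration 1: rows with manager_id in {8} -> Raj (id 9, lvl 1), Frank (id 10, lvl 1).
Iteration 2: lvl < 1 fails for all current rows; recursion stops.
SUM(lvl) = 0 + 1 + 1 = 2.

2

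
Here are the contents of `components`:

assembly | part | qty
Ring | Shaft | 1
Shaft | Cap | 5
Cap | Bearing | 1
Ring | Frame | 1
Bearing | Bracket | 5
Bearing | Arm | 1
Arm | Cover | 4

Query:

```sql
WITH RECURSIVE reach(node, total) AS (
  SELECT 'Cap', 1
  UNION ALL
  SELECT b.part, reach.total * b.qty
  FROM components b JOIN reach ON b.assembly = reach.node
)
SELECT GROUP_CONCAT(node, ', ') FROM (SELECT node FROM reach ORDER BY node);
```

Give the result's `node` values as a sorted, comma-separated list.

Base: (Cap, total=1).
Iteration 1: components of {Cap} -> Bearing = 1*1 = 1.
Iteration 2: components of {Bearing} -> Arm = 1*1 = 1, Bracket = 1*5 = 5.
Iteration 3: components of {Arm,Bracket} -> Cover = 1*4 = 4.
Iteration 4: no further components; recursion stops.

Arm, Bearing, Bracket, Cap, Cover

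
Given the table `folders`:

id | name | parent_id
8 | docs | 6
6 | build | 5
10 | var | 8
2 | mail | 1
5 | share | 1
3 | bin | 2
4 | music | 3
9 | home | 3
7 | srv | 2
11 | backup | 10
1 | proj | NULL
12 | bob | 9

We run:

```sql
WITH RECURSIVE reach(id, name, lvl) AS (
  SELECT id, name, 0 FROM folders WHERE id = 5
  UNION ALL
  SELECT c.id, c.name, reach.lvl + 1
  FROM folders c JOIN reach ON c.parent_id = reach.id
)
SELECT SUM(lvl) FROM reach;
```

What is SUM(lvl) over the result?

10

Base: id=5 (share) at lvl 0.
Iteration 1: rows with parent_id in {5} -> build (id 6, lvl 1).
Iteration 2: rows with parent_id in {6} -> docs (id 8, lvl 2).
Iteration 3: rows with parent_id in {8} -> var (id 10, lvl 3).
Iteration 4: rows with parent_id in {10} -> backup (id 11, lvl 4).
Iteration 5: no rows with parent_id in {11}; recursion stops.
SUM(lvl) = 0 + 1 + 2 + 3 + 4 = 10.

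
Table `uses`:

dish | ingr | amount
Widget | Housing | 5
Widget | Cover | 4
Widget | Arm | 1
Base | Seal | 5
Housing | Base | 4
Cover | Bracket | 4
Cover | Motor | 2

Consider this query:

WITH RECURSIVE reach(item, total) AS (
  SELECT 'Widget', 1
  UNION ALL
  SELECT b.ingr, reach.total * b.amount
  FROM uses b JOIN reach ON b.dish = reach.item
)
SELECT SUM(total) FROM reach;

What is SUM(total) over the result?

Base: (Widget, total=1).
Iteration 1: components of {Widget} -> Arm = 1*1 = 1, Cover = 1*4 = 4, Housing = 1*5 = 5.
Iteration 2: components of {Arm,Cover,Housing} -> Base = 5*4 = 20, Bracket = 4*4 = 16, Motor = 4*2 = 8.
Iteration 3: components of {Base,Bracket,Motor} -> Seal = 20*5 = 100.
Iteration 4: no further components; recursion stops.
SUM(total) = 1 + 5 + 1 + 4 + 20 + 16 + 8 + 100 = 155.

155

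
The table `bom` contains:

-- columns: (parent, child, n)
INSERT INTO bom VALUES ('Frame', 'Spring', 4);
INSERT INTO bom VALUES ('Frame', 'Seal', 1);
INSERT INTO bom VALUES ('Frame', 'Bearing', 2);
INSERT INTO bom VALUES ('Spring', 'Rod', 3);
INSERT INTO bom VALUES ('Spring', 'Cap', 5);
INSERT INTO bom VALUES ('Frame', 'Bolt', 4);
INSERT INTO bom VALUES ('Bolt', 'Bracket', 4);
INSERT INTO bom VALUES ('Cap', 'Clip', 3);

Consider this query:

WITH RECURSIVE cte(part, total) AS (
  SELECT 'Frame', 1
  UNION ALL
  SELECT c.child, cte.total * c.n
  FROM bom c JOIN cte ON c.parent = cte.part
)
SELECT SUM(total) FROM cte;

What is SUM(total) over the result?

120

Base: (Frame, total=1).
Iteration 1: components of {Frame} -> Bearing = 1*2 = 2, Bolt = 1*4 = 4, Seal = 1*1 = 1, Spring = 1*4 = 4.
Iteration 2: components of {Bearing,Bolt,Seal,Spring} -> Bracket = 4*4 = 16, Cap = 4*5 = 20, Rod = 4*3 = 12.
Iteration 3: components of {Bracket,Cap,Rod} -> Clip = 20*3 = 60.
Iteration 4: no further components; recursion stops.
SUM(total) = 1 + 4 + 1 + 2 + 4 + 12 + 20 + 16 + 60 = 120.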